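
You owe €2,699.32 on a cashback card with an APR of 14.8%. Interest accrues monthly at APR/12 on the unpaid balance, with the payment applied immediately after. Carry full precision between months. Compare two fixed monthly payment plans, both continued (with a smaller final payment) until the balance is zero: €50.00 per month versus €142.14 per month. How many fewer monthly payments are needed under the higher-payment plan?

Monthly rate r = 14.8%/12 = 1.23333% = 0.0123333.
At €50.00/mo: n = ⌈−ln(1 − rB₀/P)/ln(1+r)⌉ = 90 payments (last €21.12); total interest = total paid − €2,699.32 = €1,771.80.
At €142.14/mo: 22 payments (last €109.63); total interest €395.25.
Payments saved = 90 − 22 = 68.

68 fewer payments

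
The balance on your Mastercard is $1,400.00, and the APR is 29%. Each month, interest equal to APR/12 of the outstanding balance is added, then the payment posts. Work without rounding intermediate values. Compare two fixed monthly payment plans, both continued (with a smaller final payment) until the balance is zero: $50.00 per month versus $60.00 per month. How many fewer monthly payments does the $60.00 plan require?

Monthly rate r = 29%/12 = 2.41667% = 0.0241667.
At $50.00/mo: n = ⌈−ln(1 − rB₀/P)/ln(1+r)⌉ = 48 payments (last $14.25); total interest = total paid − $1,400.00 = $964.25.
At $60.00/mo: 35 payments (last $45.27); total interest $685.27.
Payments saved = 48 − 35 = 13.

13 fewer payments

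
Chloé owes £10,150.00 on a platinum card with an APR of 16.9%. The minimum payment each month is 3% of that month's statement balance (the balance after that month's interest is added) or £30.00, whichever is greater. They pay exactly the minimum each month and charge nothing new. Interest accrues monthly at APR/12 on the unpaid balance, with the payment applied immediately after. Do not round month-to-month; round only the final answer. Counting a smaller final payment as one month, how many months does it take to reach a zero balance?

186 months

Monthly rate r = 16.9%/12 = 1.40833% = 0.0140833.
While 3% of the post-interest balance exceeds £30.00, each month B ← (B·(1+r))·(1 − 0.03), i.e. B shrinks by the factor (1+r)·0.97 = 0.98366.
This holds for months 1–142. Entering month 143 the balance is £978.39; 3% of the post-interest balance is now below £30.00, so the flat £30.00 minimum applies from here.
From month 143 a fixed £30.00 at rate r clears £978.39 in 44 more payments. Total: 142 + 44 = 186 months.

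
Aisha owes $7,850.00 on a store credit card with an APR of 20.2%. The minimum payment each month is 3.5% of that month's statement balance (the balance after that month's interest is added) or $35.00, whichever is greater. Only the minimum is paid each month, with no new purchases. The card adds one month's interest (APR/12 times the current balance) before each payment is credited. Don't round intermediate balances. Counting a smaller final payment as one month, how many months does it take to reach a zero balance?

149 months

Monthly rate r = 20.2%/12 = 1.68333% = 0.0168333.
While 3.5% of the post-interest balance exceeds $35.00, each month B ← (B·(1+r))·(1 − 0.035), i.e. B shrinks by the factor (1+r)·0.965 = 0.98124.
This holds for months 1–110. Entering month 111 the balance is $978.02; 3.5% of the post-interest balance is now below $35.00, so the flat $35.00 minimum applies from here.
From month 111 a fixed $35.00 at rate r clears $978.02 in 39 more payments. Total: 110 + 39 = 149 months.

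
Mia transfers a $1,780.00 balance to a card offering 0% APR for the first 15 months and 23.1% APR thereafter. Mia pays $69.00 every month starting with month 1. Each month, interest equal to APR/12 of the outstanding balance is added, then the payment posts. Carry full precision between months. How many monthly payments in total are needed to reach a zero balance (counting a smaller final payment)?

Promo months 1–15 at r₀ = 0%/12 = 0; months 16+ at r₁ = 23.1%/12 = 0.01925.
After month 15 (no interest yet): B = $1,780.00 − 15·$69.00 = $745.00.
Then at r₁ with $69.00/mo: n₂ = −ln(1 − r₁·B/P)/ln(1+r₁) ≈ 12.22 → 13 more payments.

28 months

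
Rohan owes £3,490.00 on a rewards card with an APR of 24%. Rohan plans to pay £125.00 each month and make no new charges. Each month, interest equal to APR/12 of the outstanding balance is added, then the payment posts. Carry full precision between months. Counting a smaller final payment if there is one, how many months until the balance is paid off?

42 payments

Monthly rate r = 24%/12 = 2% = 0.02.
Recurrence: B ← B·(1+r) − £125.00.
Month 1: interest £69.80; balance after payment £3,434.80.
Month 2: interest £68.70; balance after payment £3,378.50.
Closed form: n = −ln(1 − rB₀/P)/ln(1+r) = −ln(0.4416)/ln(1.02) ≈ 41.275, so the balance reaches zero during payment 42.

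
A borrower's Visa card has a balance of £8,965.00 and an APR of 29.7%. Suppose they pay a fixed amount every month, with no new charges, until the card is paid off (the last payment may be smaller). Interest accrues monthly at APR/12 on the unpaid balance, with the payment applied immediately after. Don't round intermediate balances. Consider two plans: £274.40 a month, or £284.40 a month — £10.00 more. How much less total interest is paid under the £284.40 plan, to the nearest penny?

£935.57

Monthly rate r = 29.7%/12 = 2.475% = 0.02475.
At £274.40/mo: n = ⌈−ln(1 − rB₀/P)/ln(1+r)⌉ = 68 payments (last £173.65); total interest = total paid − £8,965.00 = £9,593.45.
At £284.40/mo: 62 payments (last £274.48); total interest £8,657.88.
Interest saved = £9,593.45 − £8,657.88 = £935.57.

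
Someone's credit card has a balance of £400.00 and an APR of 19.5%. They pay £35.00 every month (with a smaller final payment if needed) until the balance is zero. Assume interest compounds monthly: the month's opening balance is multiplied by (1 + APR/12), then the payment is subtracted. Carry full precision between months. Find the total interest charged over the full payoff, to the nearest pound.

Monthly rate r = 19.5%/12 = 1.625% = 0.01625.
Payoff takes n = ⌈−ln(1 − rB₀/P)/ln(1+r)⌉ = ⌈12.745⌉ = 13 payments; the last is £26.13.
Total paid = 12·£35.00 + £26.13 = £446.13.
Total interest = total paid − principal = £446.13 − £400.00 = £46.13.

£46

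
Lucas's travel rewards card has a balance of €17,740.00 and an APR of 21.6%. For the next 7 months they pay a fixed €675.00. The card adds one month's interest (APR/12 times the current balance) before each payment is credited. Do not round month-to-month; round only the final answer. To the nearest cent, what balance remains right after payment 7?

Monthly rate r = 21.6%/12 = 1.8% = 0.018.
Each month: B ← B·(1+r) − €675.00.
Month 1: interest €319.32; balance after payment €17,384.32.
Month 2: interest €312.92; balance after payment €17,022.24.
Month 3: interest €306.40; balance after payment €16,653.64.
Month 4: interest €299.77; balance after payment €16,278.40.
Month 5: interest €293.01; balance after payment €15,896.41.
Month 6: interest €286.14; balance after payment €15,507.55.
Month 7: interest €279.14; balance after payment €15,111.69.

€15,111.69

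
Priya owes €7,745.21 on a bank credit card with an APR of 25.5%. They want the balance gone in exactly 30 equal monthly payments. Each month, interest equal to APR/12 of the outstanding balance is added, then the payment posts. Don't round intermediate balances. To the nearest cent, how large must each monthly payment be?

€351.80

Monthly rate r = 25.5%/12 = 2.125% = 0.02125.
Level-payment amortization: P = B₀·r / (1 − (1+r)^(−n)) = 7745.21·0.02125 / (1 − 1.02125^(−30)).
Denominator 1 − (1+r)^(−30) = 0.467845286.
P = 164.586 / 0.467845286 ≈ 351.80.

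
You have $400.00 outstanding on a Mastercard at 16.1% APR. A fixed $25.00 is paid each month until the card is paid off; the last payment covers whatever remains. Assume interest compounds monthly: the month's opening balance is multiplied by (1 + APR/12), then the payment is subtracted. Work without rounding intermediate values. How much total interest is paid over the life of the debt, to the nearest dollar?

Monthly rate r = 16.1%/12 = 1.34167% = 0.0134167.
Payoff takes n = ⌈−ln(1 − rB₀/P)/ln(1+r)⌉ = ⌈18.132⌉ = 19 payments; the last is $3.31.
Total paid = 18·$25.00 + $3.31 = $453.31.
Total interest = total paid − principal = $453.31 − $400.00 = $53.31.

$53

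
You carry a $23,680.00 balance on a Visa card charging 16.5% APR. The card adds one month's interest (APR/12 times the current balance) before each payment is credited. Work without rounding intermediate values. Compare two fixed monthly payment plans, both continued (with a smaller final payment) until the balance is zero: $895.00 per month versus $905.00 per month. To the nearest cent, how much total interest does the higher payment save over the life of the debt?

Monthly rate r = 16.5%/12 = 1.375% = 0.01375.
At $895.00/mo: n = ⌈−ln(1 − rB₀/P)/ln(1+r)⌉ = 34 payments (last $104.29); total interest = total paid − $23,680.00 = $5,959.29.
At $905.00/mo: 33 payments (last $593.81); total interest $5,873.81.
Interest saved = $5,959.29 − $5,873.81 = $85.48.

$85.48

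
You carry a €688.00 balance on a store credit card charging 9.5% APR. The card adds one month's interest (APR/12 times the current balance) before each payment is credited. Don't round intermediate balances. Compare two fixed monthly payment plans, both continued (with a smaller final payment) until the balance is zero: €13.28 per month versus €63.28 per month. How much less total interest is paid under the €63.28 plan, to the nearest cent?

€166.66

Monthly rate r = 9.5%/12 = 0.791667% = 0.00791667.
At €13.28/mo: n = ⌈−ln(1 − rB₀/P)/ln(1+r)⌉ = 67 payments (last €12.51); total interest = total paid − €688.00 = €200.99.
At €63.28/mo: 12 payments (last €26.25); total interest €34.33.
Interest saved = €200.99 − €34.33 = €166.66.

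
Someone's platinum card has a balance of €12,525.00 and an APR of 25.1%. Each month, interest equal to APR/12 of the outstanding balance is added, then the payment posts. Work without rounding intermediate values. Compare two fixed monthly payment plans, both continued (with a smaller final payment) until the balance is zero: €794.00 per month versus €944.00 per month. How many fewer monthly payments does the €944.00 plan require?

4 fewer payments

Monthly rate r = 25.1%/12 = 2.09167% = 0.0209167.
At €794.00/mo: n = ⌈−ln(1 − rB₀/P)/ln(1+r)⌉ = 20 payments (last €273.69); total interest = total paid − €12,525.00 = €2,834.69.
At €944.00/mo: 16 payments (last €665.78); total interest €2,300.78.
Payments saved = 20 − 16 = 4.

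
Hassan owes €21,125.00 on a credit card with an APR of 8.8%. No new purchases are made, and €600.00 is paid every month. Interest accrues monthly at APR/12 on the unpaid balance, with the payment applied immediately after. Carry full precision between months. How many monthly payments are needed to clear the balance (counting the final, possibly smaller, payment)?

Monthly rate r = 8.8%/12 = 0.733333% = 0.00733333.
Recurrence: B ← B·(1+r) − €600.00.
Month 1: interest €154.92; balance after payment €20,679.92.
Month 2: interest €151.65; balance after payment €20,231.57.
Closed form: n = −ln(1 − rB₀/P)/ln(1+r) = −ln(0.74181)/ln(1.00733) ≈ 40.877, so the balance reaches zero during payment 41.

41 payments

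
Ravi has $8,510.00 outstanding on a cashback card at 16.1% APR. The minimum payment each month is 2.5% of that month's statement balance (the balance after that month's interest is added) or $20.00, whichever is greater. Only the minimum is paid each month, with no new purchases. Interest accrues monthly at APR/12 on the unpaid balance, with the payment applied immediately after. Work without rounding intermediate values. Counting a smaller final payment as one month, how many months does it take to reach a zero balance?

Monthly rate r = 16.1%/12 = 1.34167% = 0.0134167.
While 2.5% of the post-interest balance exceeds $20.00, each month B ← (B·(1+r))·(1 − 0.025), i.e. B shrinks by the factor (1+r)·0.975 = 0.98808.
This holds for months 1–199. Entering month 200 the balance is $782.83; 2.5% of the post-interest balance is now below $20.00, so the flat $20.00 minimum applies from here.
From month 200 a fixed $20.00 at rate r clears $782.83 in 56 more payments. Total: 199 + 56 = 255 months.

255 months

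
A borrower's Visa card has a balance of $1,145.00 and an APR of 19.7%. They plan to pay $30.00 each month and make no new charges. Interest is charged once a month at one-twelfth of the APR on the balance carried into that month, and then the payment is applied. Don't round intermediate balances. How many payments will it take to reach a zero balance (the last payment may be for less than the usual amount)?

Monthly rate r = 19.7%/12 = 1.64167% = 0.0164167.
Recurrence: B ← B·(1+r) − $30.00.
Month 1: interest $18.80; balance after payment $1,133.80.
Month 2: interest $18.61; balance after payment $1,122.41.
Closed form: n = −ln(1 − rB₀/P)/ln(1+r) = −ln(0.37343)/ln(1.01642) ≈ 60.493, so the balance reaches zero during payment 61.

61 payments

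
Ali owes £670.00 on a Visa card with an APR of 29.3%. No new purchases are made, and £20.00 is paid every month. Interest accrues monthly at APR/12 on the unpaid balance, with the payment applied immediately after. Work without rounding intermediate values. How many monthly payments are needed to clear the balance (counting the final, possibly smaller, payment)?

71 months

Monthly rate r = 29.3%/12 = 2.44167% = 0.0244167.
Recurrence: B ← B·(1+r) − £20.00.
Month 1: interest £16.36; balance after payment £666.36.
Month 2: interest £16.27; balance after payment £662.63.
Closed form: n = −ln(1 − rB₀/P)/ln(1+r) = −ln(0.18204)/ln(1.02442) ≈ 70.617, so the balance reaches zero during payment 71.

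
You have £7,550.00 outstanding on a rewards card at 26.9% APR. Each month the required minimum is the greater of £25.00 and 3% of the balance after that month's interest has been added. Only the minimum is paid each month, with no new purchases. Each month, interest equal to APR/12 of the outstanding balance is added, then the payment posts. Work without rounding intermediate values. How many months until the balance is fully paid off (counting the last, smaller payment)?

Monthly rate r = 26.9%/12 = 2.24167% = 0.0224167.
While 3% of the post-interest balance exceeds £25.00, each month B ← (B·(1+r))·(1 − 0.03), i.e. B shrinks by the factor (1+r)·0.97 = 0.99174.
This holds for months 1–269. Entering month 270 the balance is £811.81; 3% of the post-interest balance is now below £25.00, so the flat £25.00 minimum applies from here.
From month 270 a fixed £25.00 at rate r clears £811.81 in 59 more payments. Total: 269 + 59 = 328 months.

328 months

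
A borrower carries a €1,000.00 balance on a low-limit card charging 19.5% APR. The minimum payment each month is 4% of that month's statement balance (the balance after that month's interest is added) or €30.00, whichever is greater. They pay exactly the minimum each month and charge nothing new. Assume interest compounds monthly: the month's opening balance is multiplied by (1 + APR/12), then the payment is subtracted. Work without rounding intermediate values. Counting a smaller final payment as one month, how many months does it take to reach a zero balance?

44 months

Monthly rate r = 19.5%/12 = 1.625% = 0.01625.
While 4% of the post-interest balance exceeds €30.00, each month B ← (B·(1+r))·(1 − 0.04), i.e. B shrinks by the factor (1+r)·0.96 = 0.9756.
This holds for months 1–13. Entering month 14 the balance is €725.33; 4% of the post-interest balance is now below €30.00, so the flat €30.00 minimum applies from here.
From month 14 a fixed €30.00 at rate r clears €725.33 in 31 more payments. Total: 13 + 31 = 44 months.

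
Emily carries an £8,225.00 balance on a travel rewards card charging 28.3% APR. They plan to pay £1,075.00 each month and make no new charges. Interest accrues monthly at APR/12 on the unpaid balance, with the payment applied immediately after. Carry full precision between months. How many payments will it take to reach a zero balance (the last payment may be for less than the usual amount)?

9 months

Monthly rate r = 28.3%/12 = 2.35833% = 0.0235833.
Recurrence: B ← B·(1+r) − £1,075.00.
Month 1: interest £193.97; balance after payment £7,343.97.
Month 2: interest £173.20; balance after payment £6,442.17.
Closed form: n = −ln(1 − rB₀/P)/ln(1+r) = −ln(0.81956)/ln(1.02358) ≈ 8.537, so the balance reaches zero during payment 9.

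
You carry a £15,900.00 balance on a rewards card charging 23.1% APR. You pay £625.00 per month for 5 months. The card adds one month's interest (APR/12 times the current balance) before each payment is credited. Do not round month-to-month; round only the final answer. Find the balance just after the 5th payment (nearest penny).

Monthly rate r = 23.1%/12 = 1.925% = 0.01925.
Each month: B ← B·(1+r) − £625.00.
Month 1: interest £306.07; balance after payment £15,581.08.
Month 2: interest £299.94; balance after payment £15,256.01.
Month 3: interest £293.68; balance after payment £14,924.69.
Month 4: interest £287.30; balance after payment £14,586.99.
Month 5: interest £280.80; balance after payment £14,242.79.

£14,242.79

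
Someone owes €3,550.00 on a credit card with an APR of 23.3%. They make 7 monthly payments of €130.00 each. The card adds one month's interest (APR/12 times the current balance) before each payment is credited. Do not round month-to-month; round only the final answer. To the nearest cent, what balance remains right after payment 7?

Monthly rate r = 23.3%/12 = 1.94167% = 0.0194167.
Each month: B ← B·(1+r) − €130.00.
Month 1: interest €68.93; balance after payment €3,488.93.
Month 2: interest €67.74; balance after payment €3,426.67.
Month 3: interest €66.53; balance after payment €3,363.21.
Month 4: interest €65.30; balance after payment €3,298.51.
Month 5: interest €64.05; balance after payment €3,232.56.
Month 6: interest €62.77; balance after payment €3,165.32.
Month 7: interest €61.46; balance after payment €3,096.78.

€3,096.78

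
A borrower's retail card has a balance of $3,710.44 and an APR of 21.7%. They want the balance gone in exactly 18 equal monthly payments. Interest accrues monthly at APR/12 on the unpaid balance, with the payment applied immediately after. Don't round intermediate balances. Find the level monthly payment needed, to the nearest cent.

$243.34

Monthly rate r = 21.7%/12 = 1.80833% = 0.0180833.
Level-payment amortization: P = B₀·r / (1 − (1+r)^(−n)) = 3710.44·0.0180833 / (1 − 1.01808^(−18)).
Denominator 1 − (1+r)^(−18) = 0.275730663.
P = 67.0971 / 0.275730663 ≈ 243.34.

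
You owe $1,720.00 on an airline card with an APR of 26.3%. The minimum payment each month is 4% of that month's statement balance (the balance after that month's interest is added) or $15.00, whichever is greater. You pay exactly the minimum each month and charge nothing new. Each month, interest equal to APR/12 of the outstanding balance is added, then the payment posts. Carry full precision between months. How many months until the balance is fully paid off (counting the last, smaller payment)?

117 months

Monthly rate r = 26.3%/12 = 2.19167% = 0.0219167.
While 4% of the post-interest balance exceeds $15.00, each month B ← (B·(1+r))·(1 − 0.04), i.e. B shrinks by the factor (1+r)·0.96 = 0.98104.
This holds for months 1–81. Entering month 82 the balance is $364.88; 4% of the post-interest balance is now below $15.00, so the flat $15.00 minimum applies from here.
From month 82 a fixed $15.00 at rate r clears $364.88 in 36 more payments. Total: 81 + 36 = 117 months.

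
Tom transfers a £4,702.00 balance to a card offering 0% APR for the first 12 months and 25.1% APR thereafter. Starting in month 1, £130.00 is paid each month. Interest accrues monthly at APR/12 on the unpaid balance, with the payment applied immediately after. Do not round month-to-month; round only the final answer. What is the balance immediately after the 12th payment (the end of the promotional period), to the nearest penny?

Promo months 1–12 at r₀ = 0%/12 = 0; months 13+ at r₁ = 25.1%/12 = 0.0209167.
After month 12 (no interest yet): B = £4,702.00 − 12·£130.00 = £3,142.00.

£3,142.00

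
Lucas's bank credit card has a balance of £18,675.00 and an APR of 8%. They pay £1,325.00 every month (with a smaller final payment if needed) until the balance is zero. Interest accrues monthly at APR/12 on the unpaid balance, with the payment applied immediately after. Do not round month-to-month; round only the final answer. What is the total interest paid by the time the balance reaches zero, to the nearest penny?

Monthly rate r = 8%/12 = 0.666667% = 0.00666667.
Payoff takes n = ⌈−ln(1 − rB₀/P)/ln(1+r)⌉ = ⌈14.850⌉ = 15 payments; the last is £1,127.38.
Total paid = 14·£1,325.00 + £1,127.38 = £19,677.38.
Total interest = total paid − principal = £19,677.38 − £18,675.00 = £1,002.38.

£1,002.38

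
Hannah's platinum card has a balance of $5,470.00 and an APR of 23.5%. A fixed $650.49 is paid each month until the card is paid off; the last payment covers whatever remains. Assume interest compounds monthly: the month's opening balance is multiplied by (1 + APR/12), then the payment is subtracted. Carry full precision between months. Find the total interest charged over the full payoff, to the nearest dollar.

$566

Monthly rate r = 23.5%/12 = 1.95833% = 0.0195833.
Payoff takes n = ⌈−ln(1 − rB₀/P)/ln(1+r)⌉ = ⌈9.278⌉ = 10 payments; the last is $182.07.
Total paid = 9·$650.49 + $182.07 = $6,036.48.
Total interest = total paid − principal = $6,036.48 − $5,470.00 = $566.48.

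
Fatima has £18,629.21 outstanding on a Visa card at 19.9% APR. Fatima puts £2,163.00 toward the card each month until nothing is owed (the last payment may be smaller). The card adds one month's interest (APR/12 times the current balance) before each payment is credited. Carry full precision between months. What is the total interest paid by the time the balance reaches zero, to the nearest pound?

£1,643

Monthly rate r = 19.9%/12 = 1.65833% = 0.0165833.
Payoff takes n = ⌈−ln(1 − rB₀/P)/ln(1+r)⌉ = ⌈9.370⌉ = 10 payments; the last is £804.96.
Total paid = 9·£2,163.00 + £804.96 = £20,271.96.
Total interest = total paid − principal = £20,271.96 − £18,629.21 = £1,642.75.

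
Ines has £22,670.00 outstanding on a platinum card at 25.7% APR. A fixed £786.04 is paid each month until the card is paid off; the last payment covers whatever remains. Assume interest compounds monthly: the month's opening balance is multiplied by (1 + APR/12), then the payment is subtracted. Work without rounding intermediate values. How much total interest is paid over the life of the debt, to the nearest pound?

Monthly rate r = 25.7%/12 = 2.14167% = 0.0214167.
Payoff takes n = ⌈−ln(1 − rB₀/P)/ln(1+r)⌉ = ⌈45.373⌉ = 46 payments; the last is £295.16.
Total paid = 45·£786.04 + £295.16 = £35,666.96.
Total interest = total paid − principal = £35,666.96 − £22,670.00 = £12,996.96.

£12,997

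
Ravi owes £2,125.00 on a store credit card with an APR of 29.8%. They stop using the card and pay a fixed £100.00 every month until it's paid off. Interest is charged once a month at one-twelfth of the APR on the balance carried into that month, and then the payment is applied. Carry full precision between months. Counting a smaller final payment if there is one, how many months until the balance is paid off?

Monthly rate r = 29.8%/12 = 2.48333% = 0.0248333.
Recurrence: B ← B·(1+r) − £100.00.
Month 1: interest £52.77; balance after payment £2,077.77.
Month 2: interest £51.60; balance after payment £2,029.37.
Closed form: n = −ln(1 − rB₀/P)/ln(1+r) = −ln(0.47229)/ln(1.02483) ≈ 30.581, so the balance reaches zero during payment 31.

31 payments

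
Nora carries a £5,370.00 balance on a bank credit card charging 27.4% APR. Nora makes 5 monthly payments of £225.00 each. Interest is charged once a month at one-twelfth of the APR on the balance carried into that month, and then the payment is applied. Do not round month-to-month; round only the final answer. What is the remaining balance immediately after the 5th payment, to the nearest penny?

£4,834.16

Monthly rate r = 27.4%/12 = 2.28333% = 0.0228333.
Each month: B ← B·(1+r) − £225.00.
Month 1: interest £122.61; balance after payment £5,267.61.
Month 2: interest £120.28; balance after payment £5,162.89.
Month 3: interest £117.89; balance after payment £5,055.78.
Month 4: interest £115.44; balance after payment £4,946.22.
Month 5: interest £112.94; balance after payment £4,834.16.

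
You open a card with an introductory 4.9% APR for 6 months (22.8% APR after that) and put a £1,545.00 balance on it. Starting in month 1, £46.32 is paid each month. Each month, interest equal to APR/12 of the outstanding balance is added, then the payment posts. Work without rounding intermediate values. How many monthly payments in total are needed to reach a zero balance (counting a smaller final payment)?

Promo months 1–6 at r₀ = 4.9%/12 = 0.00408333; months 7+ at r₁ = 22.8%/12 = 0.019.
After month 6: iterate B ← B·(1+r₀) − £46.32 for 6 months → £1,302.47.
Then at r₁ with £46.32/mo: n₂ = −ln(1 − r₁·B/P)/ln(1+r₁) ≈ 40.60 → 41 more payments.

47 payments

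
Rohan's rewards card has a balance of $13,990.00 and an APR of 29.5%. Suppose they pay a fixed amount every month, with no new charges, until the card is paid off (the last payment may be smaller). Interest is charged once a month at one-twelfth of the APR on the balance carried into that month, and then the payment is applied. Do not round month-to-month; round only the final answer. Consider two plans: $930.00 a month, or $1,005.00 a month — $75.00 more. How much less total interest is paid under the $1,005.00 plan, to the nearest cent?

$345.59

Monthly rate r = 29.5%/12 = 2.45833% = 0.0245833.
At $930.00/mo: n = ⌈−ln(1 − rB₀/P)/ln(1+r)⌉ = 20 payments (last $11.44); total interest = total paid − $13,990.00 = $3,691.44.
At $1,005.00/mo: 18 payments (last $250.85); total interest $3,345.85.
Interest saved = $3,691.44 − $3,345.85 = $345.59.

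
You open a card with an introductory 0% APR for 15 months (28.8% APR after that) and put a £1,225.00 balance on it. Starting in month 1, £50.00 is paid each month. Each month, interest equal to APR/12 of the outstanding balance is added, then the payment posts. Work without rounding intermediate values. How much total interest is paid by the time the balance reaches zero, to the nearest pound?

£71

Promo months 1–15 at r₀ = 0%/12 = 0; months 16+ at r₁ = 28.8%/12 = 0.024.
After month 15 (no interest yet): B = £1,225.00 − 15·£50.00 = £475.00.
Then at r₁ with £50.00/mo: n₂ = −ln(1 − r₁·B/P)/ln(1+r₁) ≈ 10.91 → 11 more payments.
Total paid = 25·£50.00 + £45.60 = £1,295.60; interest = £1,295.60 − £1,225.00 = £70.60.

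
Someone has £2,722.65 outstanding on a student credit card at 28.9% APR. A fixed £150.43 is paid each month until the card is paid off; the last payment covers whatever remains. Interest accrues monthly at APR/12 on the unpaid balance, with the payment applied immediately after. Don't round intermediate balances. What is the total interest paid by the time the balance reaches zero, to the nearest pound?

£896

Monthly rate r = 28.9%/12 = 2.40833% = 0.0240833.
Payoff takes n = ⌈−ln(1 − rB₀/P)/ln(1+r)⌉ = ⌈24.057⌉ = 25 payments; the last is £8.64.
Total paid = 24·£150.43 + £8.64 = £3,618.96.
Total interest = total paid − principal = £3,618.96 − £2,722.65 = £896.31.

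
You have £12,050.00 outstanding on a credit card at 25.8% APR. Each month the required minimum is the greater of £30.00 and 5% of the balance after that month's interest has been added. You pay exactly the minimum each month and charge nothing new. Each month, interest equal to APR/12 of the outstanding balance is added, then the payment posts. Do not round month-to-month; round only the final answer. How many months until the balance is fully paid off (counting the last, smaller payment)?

127 months

Monthly rate r = 25.8%/12 = 2.15% = 0.0215.
While 5% of the post-interest balance exceeds £30.00, each month B ← (B·(1+r))·(1 − 0.05), i.e. B shrinks by the factor (1+r)·0.95 = 0.97042.
This holds for months 1–101. Entering month 102 the balance is £580.96; 5% of the post-interest balance is now below £30.00, so the flat £30.00 minimum applies from here.
From month 102 a fixed £30.00 at rate r clears £580.96 in 26 more payments. Total: 101 + 26 = 127 months.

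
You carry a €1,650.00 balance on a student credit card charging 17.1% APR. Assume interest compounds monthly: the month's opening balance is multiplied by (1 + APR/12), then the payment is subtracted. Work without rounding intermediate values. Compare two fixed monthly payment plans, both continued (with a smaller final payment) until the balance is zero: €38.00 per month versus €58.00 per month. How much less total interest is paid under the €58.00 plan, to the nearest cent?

Monthly rate r = 17.1%/12 = 1.425% = 0.01425.
At €38.00/mo: n = ⌈−ln(1 − rB₀/P)/ln(1+r)⌉ = 69 payments (last €5.78); total interest = total paid − €1,650.00 = €939.78.
At €58.00/mo: 37 payments (last €42.98); total interest €480.98.
Interest saved = €939.78 − €480.98 = €458.80.

€458.80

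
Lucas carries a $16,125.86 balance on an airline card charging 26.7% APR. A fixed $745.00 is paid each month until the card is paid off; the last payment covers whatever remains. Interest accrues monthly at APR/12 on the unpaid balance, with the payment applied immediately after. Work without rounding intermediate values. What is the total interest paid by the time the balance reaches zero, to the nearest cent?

Monthly rate r = 26.7%/12 = 2.225% = 0.02225.
Payoff takes n = ⌈−ln(1 − rB₀/P)/ln(1+r)⌉ = ⌈29.857⌉ = 30 payments; the last is $639.28.
Total paid = 29·$745.00 + $639.28 = $22,244.28.
Total interest = total paid − principal = $22,244.28 − $16,125.86 = $6,118.42.

$6,118.42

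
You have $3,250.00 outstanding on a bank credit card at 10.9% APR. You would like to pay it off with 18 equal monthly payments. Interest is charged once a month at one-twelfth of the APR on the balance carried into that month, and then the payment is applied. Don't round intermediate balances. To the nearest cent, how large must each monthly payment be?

$196.53

Monthly rate r = 10.9%/12 = 0.908333% = 0.00908333.
Level-payment amortization: P = B₀·r / (1 − (1+r)^(−n)) = 3250.00·0.00908333 / (1 − 1.00908^(−18)).
Denominator 1 − (1+r)^(−18) = 0.150206503.
P = 29.5208 / 0.150206503 ≈ 196.53.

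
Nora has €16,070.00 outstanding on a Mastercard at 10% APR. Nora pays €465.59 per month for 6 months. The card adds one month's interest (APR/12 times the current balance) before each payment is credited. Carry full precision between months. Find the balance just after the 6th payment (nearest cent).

€14,038.04

Monthly rate r = 10%/12 = 0.833333% = 0.00833333.
Each month: B ← B·(1+r) − €465.59.
Month 1: interest €133.92; balance after payment €15,738.33.
Month 2: interest €131.15; balance after payment €15,403.89.
Month 3: interest €128.37; balance after payment €15,066.67.
Month 4: interest €125.56; balance after payment €14,726.63.
Month 5: interest €122.72; balance after payment €14,383.76.
Month 6: interest €119.86; balance after payment €14,038.04.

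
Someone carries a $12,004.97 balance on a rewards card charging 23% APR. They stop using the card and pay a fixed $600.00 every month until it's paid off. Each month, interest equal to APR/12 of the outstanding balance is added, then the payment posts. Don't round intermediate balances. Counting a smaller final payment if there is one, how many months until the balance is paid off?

26 months

Monthly rate r = 23%/12 = 1.91667% = 0.0191667.
Recurrence: B ← B·(1+r) − $600.00.
Month 1: interest $230.10; balance after payment $11,635.07.
Month 2: interest $223.01; balance after payment $11,258.07.
Closed form: n = −ln(1 − rB₀/P)/ln(1+r) = −ln(0.61651)/ln(1.01917) ≈ 25.477, so the balance reaches zero during payment 26.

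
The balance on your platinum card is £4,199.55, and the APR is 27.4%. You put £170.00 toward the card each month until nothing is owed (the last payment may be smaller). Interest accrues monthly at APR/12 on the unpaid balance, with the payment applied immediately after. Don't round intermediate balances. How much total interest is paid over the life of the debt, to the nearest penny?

£2,052.47

Monthly rate r = 27.4%/12 = 2.28333% = 0.0228333.
Payoff takes n = ⌈−ln(1 − rB₀/P)/ln(1+r)⌉ = ⌈36.775⌉ = 37 payments; the last is £132.02.
Total paid = 36·£170.00 + £132.02 = £6,252.02.
Total interest = total paid − principal = £6,252.02 − £4,199.55 = £2,052.47.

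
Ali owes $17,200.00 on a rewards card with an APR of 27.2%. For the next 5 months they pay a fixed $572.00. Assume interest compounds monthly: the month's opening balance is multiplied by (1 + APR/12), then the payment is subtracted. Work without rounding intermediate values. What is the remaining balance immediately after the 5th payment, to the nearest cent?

$16,247.10

Monthly rate r = 27.2%/12 = 2.26667% = 0.0226667.
Each month: B ← B·(1+r) − $572.00.
Month 1: interest $389.87; balance after payment $17,017.87.
Month 2: interest $385.74; balance after payment $16,831.60.
Month 3: interest $381.52; balance after payment $16,641.12.
Month 4: interest $377.20; balance after payment $16,446.32.
Month 5: interest $372.78; balance after payment $16,247.10.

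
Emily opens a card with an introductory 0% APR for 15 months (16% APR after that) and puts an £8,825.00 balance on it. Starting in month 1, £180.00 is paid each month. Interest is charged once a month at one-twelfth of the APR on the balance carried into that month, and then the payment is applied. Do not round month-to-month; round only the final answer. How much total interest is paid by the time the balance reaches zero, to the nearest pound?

£2,092

Promo months 1–15 at r₀ = 0%/12 = 0; months 16+ at r₁ = 16%/12 = 0.0133333.
After month 15 (no interest yet): B = £8,825.00 − 15·£180.00 = £6,125.00.
Then at r₁ with £180.00/mo: n₂ = −ln(1 − r₁·B/P)/ln(1+r₁) ≈ 45.65 → 46 more payments.
Total paid = 60·£180.00 + £116.58 = £10,916.58; interest = £10,916.58 − £8,825.00 = £2,091.58.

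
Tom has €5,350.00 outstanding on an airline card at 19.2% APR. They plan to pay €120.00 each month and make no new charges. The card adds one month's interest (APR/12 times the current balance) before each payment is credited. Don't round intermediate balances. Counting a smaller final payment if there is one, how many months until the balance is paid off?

79 months

Monthly rate r = 19.2%/12 = 1.6% = 0.016.
Recurrence: B ← B·(1+r) − €120.00.
Month 1: interest €85.60; balance after payment €5,315.60.
Month 2: interest €85.05; balance after payment €5,280.65.
Closed form: n = −ln(1 − rB₀/P)/ln(1+r) = −ln(0.28667)/ln(1.016) ≈ 78.713, so the balance reaches zero during payment 79.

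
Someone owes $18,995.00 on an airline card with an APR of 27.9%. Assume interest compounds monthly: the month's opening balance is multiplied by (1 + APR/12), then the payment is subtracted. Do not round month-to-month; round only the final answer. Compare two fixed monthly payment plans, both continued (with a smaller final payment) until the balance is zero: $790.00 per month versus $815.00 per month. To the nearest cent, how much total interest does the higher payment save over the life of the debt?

Monthly rate r = 27.9%/12 = 2.325% = 0.02325.
At $790.00/mo: n = ⌈−ln(1 − rB₀/P)/ln(1+r)⌉ = 36 payments (last $495.17); total interest = total paid − $18,995.00 = $9,150.17.
At $815.00/mo: 34 payments (last $786.17); total interest $8,686.17.
Interest saved = $9,150.17 − $8,686.17 = $464.00.

$464.00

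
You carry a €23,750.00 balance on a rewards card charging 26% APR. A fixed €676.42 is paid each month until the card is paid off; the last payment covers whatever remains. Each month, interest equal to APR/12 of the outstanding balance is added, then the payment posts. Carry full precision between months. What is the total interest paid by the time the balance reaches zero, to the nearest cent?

Monthly rate r = 26%/12 = 2.16667% = 0.0216667.
Payoff takes n = ⌈−ln(1 − rB₀/P)/ln(1+r)⌉ = ⌈66.723⌉ = 67 payments; the last is €490.51.
Total paid = 66·€676.42 + €490.51 = €45,134.23.
Total interest = total paid − principal = €45,134.23 − €23,750.00 = €21,384.23.

€21,384.23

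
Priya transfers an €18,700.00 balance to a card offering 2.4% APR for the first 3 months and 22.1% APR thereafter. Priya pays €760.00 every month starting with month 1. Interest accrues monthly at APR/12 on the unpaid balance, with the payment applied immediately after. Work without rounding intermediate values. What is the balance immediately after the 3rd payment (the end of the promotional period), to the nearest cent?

Promo months 1–3 at r₀ = 2.4%/12 = 0.002; months 4+ at r₁ = 22.1%/12 = 0.0184167.
After month 3: iterate B ← B·(1+r₀) − €760.00 for 3 months → €16,527.86.

€16,527.86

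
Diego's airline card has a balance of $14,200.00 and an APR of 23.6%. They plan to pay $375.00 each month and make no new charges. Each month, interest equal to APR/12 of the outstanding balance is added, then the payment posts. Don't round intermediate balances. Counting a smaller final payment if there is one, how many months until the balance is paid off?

Monthly rate r = 23.6%/12 = 1.96667% = 0.0196667.
Recurrence: B ← B·(1+r) − $375.00.
Month 1: interest $279.27; balance after payment $14,104.27.
Month 2: interest $277.38; balance after payment $14,006.65.
Closed form: n = −ln(1 − rB₀/P)/ln(1+r) = −ln(0.25529)/ln(1.01967) ≈ 70.106, so the balance reaches zero during payment 71.

71 payments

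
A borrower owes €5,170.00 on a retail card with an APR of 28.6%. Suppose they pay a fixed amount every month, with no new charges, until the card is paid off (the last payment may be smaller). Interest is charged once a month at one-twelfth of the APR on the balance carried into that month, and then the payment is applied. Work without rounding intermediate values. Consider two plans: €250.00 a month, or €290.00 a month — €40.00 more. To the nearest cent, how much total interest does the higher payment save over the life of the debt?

€395.34

Monthly rate r = 28.6%/12 = 2.38333% = 0.0238333.
At €250.00/mo: n = ⌈−ln(1 − rB₀/P)/ln(1+r)⌉ = 29 payments (last €207.28); total interest = total paid − €5,170.00 = €2,037.28.
At €290.00/mo: 24 payments (last €141.94); total interest €1,641.94.
Interest saved = €2,037.28 − €1,641.94 = €395.34.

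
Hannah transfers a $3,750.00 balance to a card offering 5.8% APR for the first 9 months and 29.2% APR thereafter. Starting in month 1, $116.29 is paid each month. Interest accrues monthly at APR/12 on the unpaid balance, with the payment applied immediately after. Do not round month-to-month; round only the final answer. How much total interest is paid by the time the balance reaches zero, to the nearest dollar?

$1,683

Promo months 1–9 at r₀ = 5.8%/12 = 0.00483333; months 10+ at r₁ = 29.2%/12 = 0.0243333.
After month 9: iterate B ← B·(1+r₀) − $116.29 for 9 months → $2,849.24.
Then at r₁ with $116.29/mo: n₂ = −ln(1 − r₁·B/P)/ln(1+r₁) ≈ 37.72 → 38 more payments.
Total paid = 46·$116.29 + $83.81 = $5,433.15; interest = $5,433.15 − $3,750.00 = $1,683.15.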